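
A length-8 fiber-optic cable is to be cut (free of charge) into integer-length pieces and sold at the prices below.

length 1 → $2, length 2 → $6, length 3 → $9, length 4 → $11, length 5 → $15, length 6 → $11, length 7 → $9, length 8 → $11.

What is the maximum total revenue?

24

Consider every possible first cut. v[k] is the best of p[i]+v[k−i] over all sellable i≤k.
v[1] = 2
v[2] = max(2+2, 6+0) = 6
v[3] = max(2+6, 6+2, 9+0) = 9
v[4] = max(2+9, 6+6, 9+2, 11+0) = 12
v[5] = max(2+12, 6+9, 9+6, 11+2, 15+0) = 15
v[6] = max(2+15, 6+12, 9+9, 11+6, 15+2, 11+0) = 18
v[7] = max(2+18, 6+15, 9+12, …, 11+2, 9+0) = 21
v[8] = max(2+21, 6+18, 9+15, …, 9+2, 11+0) = 24
One optimal cutting: 2 + 2 + 2 + 2 → $6 + $6 + $6 + $6 = $24.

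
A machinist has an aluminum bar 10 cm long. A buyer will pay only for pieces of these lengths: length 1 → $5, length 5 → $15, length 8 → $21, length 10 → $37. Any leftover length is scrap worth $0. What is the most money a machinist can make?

Let best[k] be the best obtainable value from length k. For each k, try every first piece i and keep the best of price[i] + best[k−i].
best[1] = 5
best[2] = 10  (first piece 1, then best[1]=5)
best[3] = 15  (first piece 1, then best[2]=10)
best[4] = 20  (first piece 1, then best[3]=15)
best[5] = 25  (first piece 1, then best[4]=20)
best[6] = 30  (first piece 1, then best[5]=25)
best[7] = 35  (first piece 1, then best[6]=30)
best[8] = 40  (first piece 1, then best[7]=35)
best[9] = 45  (first piece 1, then best[8]=40)
best[10] = 50  (first piece 1, then best[9]=45)
One optimal cutting: 1 + 1 + 1 + 1 + 1 + 1 + 1 + 1 + 1 + 1 → $50.

50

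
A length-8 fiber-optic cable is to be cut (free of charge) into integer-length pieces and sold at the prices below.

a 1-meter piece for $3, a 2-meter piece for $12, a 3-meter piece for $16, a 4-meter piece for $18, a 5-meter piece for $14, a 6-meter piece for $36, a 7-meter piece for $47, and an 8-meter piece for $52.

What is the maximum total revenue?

52

Build r[k] bottom-up: r[k] = max over allowed piece i of (p[i] + r[k−i]).
r[1] = 3
r[2] = 12
r[3] = 16
r[4] = 24  (first piece 2, then r[2]=12)
r[5] = 28  (first piece 2, then r[3]=16)
r[6] = 36  (first piece 2, then r[4]=24)
r[7] = 47
r[8] = 52
Best is to sell the whole 8-meter piece uncut for $52.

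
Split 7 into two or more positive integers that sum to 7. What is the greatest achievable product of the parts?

Let f[k] be the best product for length k (with at least one cut). For each first piece i, the rest contributes max(k−i, f[k−i]).
f[2] = 1×max(1,0) = 1×1 = 1
f[3] = 1×max(2,1) = 1×2 = 2
f[4] = 2×max(2,1) = 2×2 = 4
f[5] = 2×max(3,2) = 2×3 = 6
f[6] = 3×max(3,2) = 3×3 = 9
f[7] = 2×max(5,6) = 2×6 = 12
One optimal split: 3 + 2 + 2; product 3×2×2 = 12.

12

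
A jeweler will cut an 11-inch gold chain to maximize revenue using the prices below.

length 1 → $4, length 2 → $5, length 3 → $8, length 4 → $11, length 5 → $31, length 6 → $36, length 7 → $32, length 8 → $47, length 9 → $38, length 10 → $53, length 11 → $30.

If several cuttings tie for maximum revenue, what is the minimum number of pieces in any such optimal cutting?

Let r[k] be the best obtainable value from length k. For each k, try every first piece i and keep the best of price[i] + r[k−i].
r[1] = 4
r[2] = 8  (first piece 1, then r[1]=4)
r[3] = 12  (first piece 1, then r[2]=8)
r[4] = 16  (first piece 1, then r[3]=12)
r[5] = 31
r[6] = 36
r[7] = 40  (first piece 1, then r[6]=36)
r[8] = 47
r[9] = 51  (first piece 1, then r[8]=47)
r[10] = 62  (first piece 5, then r[5]=31)
r[11] = 67  (first piece 5, then r[6]=36)
Maximum revenue is $67.
Now minimize piece count subject to staying optimal: for each k, pieces[k] = 1 + min over i with p[i]+r[k−i]=r[k] of pieces[k−i].
pieces[8] = 1
pieces[9] = 2
pieces[10] = 2
pieces[11] = 2

2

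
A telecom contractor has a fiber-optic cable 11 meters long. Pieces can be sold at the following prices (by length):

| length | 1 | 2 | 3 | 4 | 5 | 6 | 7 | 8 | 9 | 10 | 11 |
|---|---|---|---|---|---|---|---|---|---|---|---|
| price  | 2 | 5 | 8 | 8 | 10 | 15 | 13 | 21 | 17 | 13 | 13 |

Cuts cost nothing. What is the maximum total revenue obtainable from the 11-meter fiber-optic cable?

Consider every possible first cut. best[k] is the best of p[i]+best[k−i] over all sellable i≤k.
best[1] = 2
best[2] = max(2+2, 5+0) = 5
best[3] = max(2+5, 5+2, 8+0) = 8
best[4] = max(2+8, 5+5, 8+2, 8+0) = 10
best[5] = max(2+10, 5+8, 8+5, 8+2, 10+0) = 13
best[6] = max(2+13, 5+10, 8+8, 8+5, 10+2, 15+0) = 16
best[7] = max(2+16, 5+13, 8+10, …, 15+2, 13+0) = 18
best[8] = max(2+18, 5+16, 8+13, …, 13+2, 21+0) = 21
best[9] = max(2+21, 5+18, 8+16, …, 21+2, 17+0) = 24
best[10] = max(2+24, 5+21, 8+18, …, 17+2, 13+0) = 26
best[11] = max(2+26, 5+24, 8+21, …, 13+2, 13+0) = 29
One optimal cutting: 3 + 3 + 3 + 2 → $8 + $8 + $8 + $5 = $29.

29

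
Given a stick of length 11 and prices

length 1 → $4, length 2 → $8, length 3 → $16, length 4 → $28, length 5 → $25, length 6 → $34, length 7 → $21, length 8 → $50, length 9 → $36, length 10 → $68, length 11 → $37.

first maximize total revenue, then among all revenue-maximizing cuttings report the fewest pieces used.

2

Consider every possible first cut. r[k] is the best of p[i]+r[k−i] over all sellable i≤k.
r[1] = 4
r[2] = max(4+4, 8+0) = 8
r[3] = max(4+8, 8+4, 16+0) = 16
r[4] = max(4+16, 8+8, 16+4, 28+0) = 28
r[5] = max(4+28, 8+16, 16+8, 28+4, 25+0) = 32
r[6] = max(4+32, 8+28, 16+16, 28+8, 25+4, 34+0) = 36
r[7] = max(4+36, 8+32, 16+28, …, 34+4, 21+0) = 44
r[8] = max(4+44, 8+36, 16+32, …, 21+4, 50+0) = 56
r[9] = max(4+56, 8+44, 16+36, …, 50+4, 36+0) = 60
r[10] = max(4+60, 8+56, 16+44, …, 36+4, 68+0) = 68
r[11] = max(4+68, 8+60, 16+56, …, 68+4, 37+0) = 72
Maximum revenue is $72.
Now minimize piece count subject to staying optimal: for each k, pieces[k] = 1 + min over i with p[i]+r[k−i]=r[k] of pieces[k−i].
pieces[8] = 2
pieces[9] = 3
pieces[10] = 1
pieces[11] = 2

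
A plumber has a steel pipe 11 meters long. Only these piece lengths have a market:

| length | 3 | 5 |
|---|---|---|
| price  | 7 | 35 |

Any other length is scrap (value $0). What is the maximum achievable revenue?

Consider every possible first cut. r[k] is the best of p[i]+r[k−i] over all sellable i≤k.
r[1] = 0
r[2] = 0
r[3] = 7
r[4] = 7
r[5] = 35
r[6] = 35
r[7] = 35
r[8] = 42  (first piece 3, then r[5]=35)
r[9] = 42
r[10] = 70  (first piece 5, then r[5]=35)
r[11] = 70
One optimal cutting: pieces 5 + 5 with 1 meter of scrap → $70.

70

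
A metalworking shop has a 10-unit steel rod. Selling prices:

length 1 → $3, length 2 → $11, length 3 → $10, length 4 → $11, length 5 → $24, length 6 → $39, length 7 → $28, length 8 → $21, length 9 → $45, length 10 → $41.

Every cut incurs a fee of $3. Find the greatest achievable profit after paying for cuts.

Build v[k] bottom-up: v[k] = max over allowed piece i of (p[i] + v[k−i]) − 3 per cut.
v[1] = 3
v[2] = max(3+3-3, 11+0) = 11
v[3] = max(3+11-3, 11+3-3, 10+0) = 11
v[4] = max(3+11-3, 11+11-3, 10+3-3, 11+0) = 19
v[5] = max(3+19-3, 11+11-3, 10+11-3, 11+3-3, 24+0) = 24
v[6] = max(3+24-3, 11+19-3, 10+11-3, 11+11-3, 24+3-3, 39+0) = 39
v[7] = max(3+39-3, 11+24-3, 10+19-3, …, 39+3-3, 28+0) = 39
v[8] = max(3+39-3, 11+39-3, 10+24-3, …, 28+3-3, 21+0) = 47
v[9] = max(3+47-3, 11+39-3, 10+39-3, …, 21+3-3, 45+0) = 47
v[10] = max(3+47-3, 11+47-3, 10+39-3, …, 45+3-3, 41+0) = 55
One optimal plan: pieces 6 + 2 + 2 (2 cuts) → $61 − $6 = $55.

55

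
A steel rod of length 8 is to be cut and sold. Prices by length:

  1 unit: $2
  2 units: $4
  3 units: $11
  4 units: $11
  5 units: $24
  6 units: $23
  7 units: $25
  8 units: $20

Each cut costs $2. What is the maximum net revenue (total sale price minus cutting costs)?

Consider every possible first cut. net[k] is the best of p[i]+net[k−i] over all sellable i≤k, charging 2 whenever i<k.
net[1] = 2
net[2] = 4
net[3] = 11
net[4] = 11  (first piece 1, then net[3]=11)
net[5] = 24
net[6] = 24  (first piece 1, then net[5]=24)
net[7] = 26  (first piece 2, then net[5]=24)
net[8] = 33  (first piece 3, then net[5]=24)
One optimal plan: pieces 5 + 3 (1 cut) → $35 − $2 = $33.

33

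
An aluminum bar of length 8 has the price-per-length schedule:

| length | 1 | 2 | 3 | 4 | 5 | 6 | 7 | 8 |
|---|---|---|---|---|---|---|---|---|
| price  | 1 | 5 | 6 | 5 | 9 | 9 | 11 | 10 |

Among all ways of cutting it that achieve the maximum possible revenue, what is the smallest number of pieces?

Consider every possible first cut. r[k] is the best of p[i]+r[k−i] over all sellable i≤k.
r[1] = 1
r[2] = 5
r[3] = 6  (first piece 1, then r[2]=5)
r[4] = 10  (first piece 2, then r[2]=5)
r[5] = 11  (first piece 1, then r[4]=10)
r[6] = 15  (first piece 2, then r[4]=10)
r[7] = 16  (first piece 1, then r[6]=15)
r[8] = 20  (first piece 2, then r[6]=15)
Maximum revenue is $20.
Now minimize piece count subject to staying optimal: for each k, pieces[k] = 1 + min over i with p[i]+r[k−i]=r[k] of pieces[k−i].
pieces[5] = 2
pieces[6] = 3
pieces[7] = 3
pieces[8] = 4

4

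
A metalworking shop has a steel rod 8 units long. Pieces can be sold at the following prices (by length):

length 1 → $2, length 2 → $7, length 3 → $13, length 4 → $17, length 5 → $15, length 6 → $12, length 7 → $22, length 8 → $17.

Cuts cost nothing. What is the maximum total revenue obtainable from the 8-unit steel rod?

34

Consider every possible first cut. r[k] is the best of p[i]+r[k−i] over all sellable i≤k.
r[1] = 2
r[2] = 7
r[3] = 13
r[4] = 17
r[5] = 20  (first piece 2, then r[3]=13)
r[6] = 26  (first piece 3, then r[3]=13)
r[7] = 30  (first piece 3, then r[4]=17)
r[8] = 34  (first piece 4, then r[4]=17)
One optimal cutting: 4 + 4 → $17 + $17 = $34.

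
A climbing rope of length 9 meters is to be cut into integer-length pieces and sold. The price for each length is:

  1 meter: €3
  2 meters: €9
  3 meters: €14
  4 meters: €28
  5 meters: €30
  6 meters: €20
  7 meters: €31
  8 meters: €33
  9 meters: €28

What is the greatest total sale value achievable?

59

Consider every possible first cut. best[k] is the best of p[i]+best[k−i] over all sellable i≤k.
best[1] = 3
best[2] = 9
best[3] = 14
best[4] = 28
best[5] = 31  (first piece 1, then best[4]=28)
best[6] = 37  (first piece 2, then best[4]=28)
best[7] = 42  (first piece 3, then best[4]=28)
best[8] = 56  (first piece 4, then best[4]=28)
best[9] = 59  (first piece 1, then best[8]=56)
One optimal cutting: 4 + 4 + 1 → €28 + €28 + €3 = €59.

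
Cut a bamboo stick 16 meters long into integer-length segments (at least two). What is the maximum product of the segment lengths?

324

Define P[k] = max over 1≤i<k of i · max(k−i, P[k−i]); the inner max lets the remainder stay uncut if that's better.
P[2] = 1·max(1,0) = 1·1 = 1
P[3] = 1·max(2,1) = 1·2 = 2
P[4] = 2·max(2,1) = 2·2 = 4
P[5] = 2·max(3,2) = 2·3 = 6
P[6] = 3·max(3,2) = 3·3 = 9
P[7] = 2·max(5,6) = 2·6 = 12
P[8] = 2·max(6,9) = 2·9 = 18
P[9] = 3·max(6,9) = 3·9 = 27
P[10] = 2·max(8,18) = 2·18 = 36
P[11] = 2·max(9,27) = 2·27 = 54
P[12] = 3·max(9,27) = 3·27 = 81
P[13] = 2·max(11,54) = 2·54 = 108
P[14] = 2·max(12,81) = 2·81 = 162
P[15] = 3·max(12,81) = 3·81 = 243
P[16] = 2·max(14,162) = 2·162 = 324
One optimal split: 3 + 3 + 3 + 3 + 2 + 2; product 3·3·3·3·2·2 = 324.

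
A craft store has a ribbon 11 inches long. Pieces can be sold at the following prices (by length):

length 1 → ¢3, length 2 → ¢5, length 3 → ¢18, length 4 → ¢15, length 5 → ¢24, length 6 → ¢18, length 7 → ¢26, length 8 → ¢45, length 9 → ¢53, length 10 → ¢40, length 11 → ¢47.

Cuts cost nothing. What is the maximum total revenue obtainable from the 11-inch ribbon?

Build best[k] bottom-up: best[k] = max over allowed piece i of (p[i] + best[k−i]).
best[1] = 3
best[2] = 6  (first piece 1, then best[1]=3)
best[3] = 18
best[4] = 21  (first piece 1, then best[3]=18)
best[5] = 24  (first piece 1, then best[4]=21)
best[6] = 36  (first piece 3, then best[3]=18)
best[7] = 39  (first piece 1, then best[6]=36)
best[8] = 45
best[9] = 54  (first piece 3, then best[6]=36)
best[10] = 57  (first piece 1, then best[9]=54)
best[11] = 63  (first piece 3, then best[8]=45)
One optimal cutting: 8 + 3 → ¢45 + ¢18 = ¢63.

63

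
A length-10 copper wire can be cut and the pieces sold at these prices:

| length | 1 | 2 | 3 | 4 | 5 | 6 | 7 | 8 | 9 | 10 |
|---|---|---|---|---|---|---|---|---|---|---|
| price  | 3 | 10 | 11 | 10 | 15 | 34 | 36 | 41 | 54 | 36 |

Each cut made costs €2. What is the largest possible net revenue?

Consider every possible first cut. net[k] is the best of p[i]+net[k−i] over all sellable i≤k, charging 2 whenever i<k.
net[1] = 3
net[2] = 10
net[3] = 11  (first piece 1, then net[2]=10)
net[4] = 18  (first piece 2, then net[2]=10)
net[5] = 19  (first piece 1, then net[4]=18)
net[6] = 34
net[7] = 36
net[8] = 42  (first piece 2, then net[6]=34)
net[9] = 54
net[10] = 55  (first piece 1, then net[9]=54)
One optimal plan: pieces 9 + 1 (1 cut) → €57 − €2 = €55.

55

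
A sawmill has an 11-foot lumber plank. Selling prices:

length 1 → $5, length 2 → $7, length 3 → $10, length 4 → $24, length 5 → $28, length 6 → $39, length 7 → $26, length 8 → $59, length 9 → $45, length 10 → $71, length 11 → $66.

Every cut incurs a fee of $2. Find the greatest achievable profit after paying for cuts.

Consider every possible first cut. r[k] is the best of p[i]+r[k−i] over all sellable i≤k, charging 2 whenever i<k.
r[1] = 5
r[2] = max(5+5-2, 7+0) = 8
r[3] = max(5+8-2, 7+5-2, 10+0) = 11
r[4] = max(5+11-2, 7+8-2, 10+5-2, 24+0) = 24
r[5] = max(5+24-2, 7+11-2, 10+8-2, 24+5-2, 28+0) = 28
r[6] = max(5+28-2, 7+24-2, 10+11-2, 24+8-2, 28+5-2, 39+0) = 39
r[7] = max(5+39-2, 7+28-2, 10+24-2, …, 39+5-2, 26+0) = 42
r[8] = max(5+42-2, 7+39-2, 10+28-2, …, 26+5-2, 59+0) = 59
r[9] = max(5+59-2, 7+42-2, 10+39-2, …, 59+5-2, 45+0) = 62
r[10] = max(5+62-2, 7+59-2, 10+42-2, …, 45+5-2, 71+0) = 71
r[11] = max(5+71-2, 7+62-2, 10+59-2, …, 71+5-2, 66+0) = 74
One optimal plan: pieces 10 + 1 (1 cut) → $76 − $2 = $74.

74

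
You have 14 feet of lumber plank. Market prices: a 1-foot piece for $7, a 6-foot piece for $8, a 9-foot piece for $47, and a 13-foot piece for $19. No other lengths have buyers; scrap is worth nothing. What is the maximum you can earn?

98

Consider every possible first cut. f[k] is the best of p[i]+f[k−i] over all sellable i≤k.
f[1] = 7
f[2] = 14  (first piece 1, then f[1]=7)
f[3] = 21  (first piece 1, then f[2]=14)
f[4] = 28  (first piece 1, then f[3]=21)
f[5] = 35  (first piece 1, then f[4]=28)
f[6] = 42  (first piece 1, then f[5]=35)
f[7] = 49  (first piece 1, then f[6]=42)
f[8] = 56  (first piece 1, then f[7]=49)
f[9] = 63  (first piece 1, then f[8]=56)
f[10] = 70  (first piece 1, then f[9]=63)
f[11] = 77  (first piece 1, then f[10]=70)
f[12] = 84  (first piece 1, then f[11]=77)
f[13] = 91  (first piece 1, then f[12]=84)
f[14] = 98  (first piece 1, then f[13]=91)
One optimal cutting: 1 + 1 + 1 + 1 + 1 + 1 + 1 + 1 + 1 + 1 + 1 + 1 + 1 + 1 → $98.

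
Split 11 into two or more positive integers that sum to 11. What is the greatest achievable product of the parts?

Let m[k] be the best product for length k (with at least one cut). For each first piece i, the rest contributes max(k−i, m[k−i]).
Small cases: m[2]=1, m[3]=2, m[4]=4, m[5]=6, m[6]=9.
m[7] = 2×max(5,6) = 2×6 = 12
m[8] = 2×max(6,9) = 2×9 = 18
m[9] = 3×max(6,9) = 3×9 = 27
m[10] = 2×max(8,18) = 2×18 = 36
m[11] = 2×max(9,27) = 2×27 = 54
One optimal split: 3 + 3 + 3 + 2; product 3×3×3×2 = 54.

54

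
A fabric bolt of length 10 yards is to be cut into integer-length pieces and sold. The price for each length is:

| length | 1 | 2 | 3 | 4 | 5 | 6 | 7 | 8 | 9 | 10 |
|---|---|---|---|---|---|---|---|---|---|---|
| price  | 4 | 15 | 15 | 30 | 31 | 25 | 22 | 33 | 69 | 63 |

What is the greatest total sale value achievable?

Consider every possible first cut. v[k] is the best of p[i]+v[k−i] over all sellable i≤k.
v[1] = 4
v[2] = max(4+4, 15+0) = 15
v[3] = max(4+15, 15+4, 15+0) = 19
v[4] = max(4+19, 15+15, 15+4, 30+0) = 30
v[5] = max(4+30, 15+19, 15+15, 30+4, 31+0) = 34
v[6] = max(4+34, 15+30, 15+19, 30+15, 31+4, 25+0) = 45
v[7] = max(4+45, 15+34, 15+30, …, 25+4, 22+0) = 49
v[8] = max(4+49, 15+45, 15+34, …, 22+4, 33+0) = 60
v[9] = max(4+60, 15+49, 15+45, …, 33+4, 69+0) = 69
v[10] = max(4+69, 15+60, 15+49, …, 69+4, 63+0) = 75
One optimal cutting: 2 + 2 + 2 + 2 + 2 → $15 + $15 + $15 + $15 + $15 = $75.

75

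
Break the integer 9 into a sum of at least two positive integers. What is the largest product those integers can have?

27

Let prod[k] be the best product for length k (with at least one cut). For each first piece i, the rest contributes max(k−i, prod[k−i]).
Small cases: prod[2]=1, prod[3]=2, prod[4]=4.
prod[5] = 2·max(3,2) = 2·3 = 6
prod[6] = 3·max(3,2) = 3·3 = 9
prod[7] = 2·max(5,6) = 2·6 = 12
prod[8] = 2·max(6,9) = 2·9 = 18
prod[9] = 3·max(6,9) = 3·9 = 27
One optimal split: 3 + 3 + 3; product 3·3·3 = 27.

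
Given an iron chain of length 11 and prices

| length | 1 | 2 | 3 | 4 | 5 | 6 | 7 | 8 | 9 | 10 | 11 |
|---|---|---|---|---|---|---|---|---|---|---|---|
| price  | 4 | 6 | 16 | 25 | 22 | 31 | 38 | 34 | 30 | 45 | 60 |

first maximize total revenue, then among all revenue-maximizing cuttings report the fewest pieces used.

3

Let r[k] be the best obtainable value from length k. For each k, try every first piece i and keep the best of price[i] + r[k−i].
r[1] = 4
r[2] = 8  (first piece 1, then r[1]=4)
r[3] = 16
r[4] = 25
r[5] = 29  (first piece 1, then r[4]=25)
r[6] = 33  (first piece 1, then r[5]=29)
r[7] = 41  (first piece 3, then r[4]=25)
r[8] = 50  (first piece 4, then r[4]=25)
r[9] = 54  (first piece 1, then r[8]=50)
r[10] = 58  (first piece 1, then r[9]=54)
r[11] = 66  (first piece 3, then r[8]=50)
Maximum revenue is $66.
Now minimize piece count subject to staying optimal: for each k, pieces[k] = 1 + min over i with p[i]+r[k−i]=r[k] of pieces[k−i].
pieces[8] = 2
pieces[9] = 3
pieces[10] = 4
pieces[11] = 3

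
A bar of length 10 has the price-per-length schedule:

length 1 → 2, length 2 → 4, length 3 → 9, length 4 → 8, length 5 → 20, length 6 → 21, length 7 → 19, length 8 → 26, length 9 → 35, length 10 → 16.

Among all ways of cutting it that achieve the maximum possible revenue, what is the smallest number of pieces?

Let r[k] be the best obtainable value from length k. For each k, try every first piece i and keep the best of price[i] + r[k−i].
r[1] = 2
r[2] = max(2+2, 4+0) = 4
r[3] = max(2+4, 4+2, 9+0) = 9
r[4] = max(2+9, 4+4, 9+2, 8+0) = 11
r[5] = max(2+11, 4+9, 9+4, 8+2, 20+0) = 20
r[6] = max(2+20, 4+11, 9+9, 8+4, 20+2, 21+0) = 22
r[7] = max(2+22, 4+20, 9+11, …, 21+2, 19+0) = 24
r[8] = max(2+24, 4+22, 9+20, …, 19+2, 26+0) = 29
r[9] = max(2+29, 4+24, 9+22, …, 26+2, 35+0) = 35
r[10] = max(2+35, 4+29, 9+24, …, 35+2, 16+0) = 40
Maximum revenue is 40.
Now minimize piece count subject to staying optimal: for each k, pieces[k] = 1 + min over i with p[i]+r[k−i]=r[k] of pieces[k−i].
pieces[7] = 2
pieces[8] = 2
pieces[9] = 1
pieces[10] = 2

2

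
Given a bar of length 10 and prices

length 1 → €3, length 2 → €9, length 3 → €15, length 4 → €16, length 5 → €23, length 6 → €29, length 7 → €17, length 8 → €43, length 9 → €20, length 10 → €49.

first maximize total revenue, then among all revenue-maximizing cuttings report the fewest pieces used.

Consider every possible first cut. r[k] is the best of p[i]+r[k−i] over all sellable i≤k.
r[1] = 3
r[2] = 9
r[3] = 15
r[4] = 18  (first piece 1, then r[3]=15)
r[5] = 24  (first piece 2, then r[3]=15)
r[6] = 30  (first piece 3, then r[3]=15)
r[7] = 33  (first piece 1, then r[6]=30)
r[8] = 43
r[9] = 46  (first piece 1, then r[8]=43)
r[10] = 52  (first piece 2, then r[8]=43)
Maximum revenue is €52.
Now minimize piece count subject to staying optimal: for each k, pieces[k] = 1 + min over i with p[i]+r[k−i]=r[k] of pieces[k−i].
pieces[7] = 3
pieces[8] = 1
pieces[9] = 2
pieces[10] = 2

2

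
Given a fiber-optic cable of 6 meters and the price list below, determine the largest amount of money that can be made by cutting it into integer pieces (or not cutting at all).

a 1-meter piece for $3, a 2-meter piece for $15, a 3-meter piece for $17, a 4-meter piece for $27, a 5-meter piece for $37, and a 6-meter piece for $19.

45

Let R[k] be the best obtainable value from length k. For each k, try every first piece i and keep the best of price[i] + R[k−i].
R[1] = 3
R[2] = 15
R[3] = 18  (first piece 1, then R[2]=15)
R[4] = 30  (first piece 2, then R[2]=15)
R[5] = 37
R[6] = 45  (first piece 2, then R[4]=30)
One optimal cutting: 2 + 2 + 2 → $15 + $15 + $15 = $45.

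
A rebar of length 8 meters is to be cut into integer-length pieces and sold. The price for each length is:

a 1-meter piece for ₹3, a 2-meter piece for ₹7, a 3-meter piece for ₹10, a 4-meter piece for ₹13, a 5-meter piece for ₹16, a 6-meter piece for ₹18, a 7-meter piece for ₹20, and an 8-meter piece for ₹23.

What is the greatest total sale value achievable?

28

Build best[k] bottom-up: best[k] = max over allowed piece i of (p[i] + best[k−i]).
best[1] = 3
best[2] = 7
best[3] = 10  (first piece 1, then best[2]=7)
best[4] = 14  (first piece 2, then best[2]=7)
best[5] = 17  (first piece 1, then best[4]=14)
best[6] = 21  (first piece 2, then best[4]=14)
best[7] = 24  (first piece 1, then best[6]=21)
best[8] = 28  (first piece 2, then best[6]=21)
One optimal cutting: 2 + 2 + 2 + 2 → ₹7 + ₹7 + ₹7 + ₹7 = ₹28.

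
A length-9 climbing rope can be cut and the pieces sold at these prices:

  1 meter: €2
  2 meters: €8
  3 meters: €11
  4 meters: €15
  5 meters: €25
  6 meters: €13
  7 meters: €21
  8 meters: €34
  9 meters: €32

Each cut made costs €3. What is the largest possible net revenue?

Consider every possible first cut. r[k] is the best of p[i]+r[k−i] over all sellable i≤k, charging 3 whenever i<k.
r[1] = 2
r[2] = max(2+2-3, 8+0) = 8
r[3] = max(2+8-3, 8+2-3, 11+0) = 11
r[4] = max(2+11-3, 8+8-3, 11+2-3, 15+0) = 15
r[5] = max(2+15-3, 8+11-3, 11+8-3, 15+2-3, 25+0) = 25
r[6] = max(2+25-3, 8+15-3, 11+11-3, 15+8-3, 25+2-3, 13+0) = 24
r[7] = max(2+24-3, 8+25-3, 11+15-3, …, 13+2-3, 21+0) = 30
r[8] = max(2+30-3, 8+24-3, 11+25-3, …, 21+2-3, 34+0) = 34
r[9] = max(2+34-3, 8+30-3, 11+24-3, …, 34+2-3, 32+0) = 37
One optimal plan: pieces 5 + 4 (1 cut) → €40 − €3 = €37.

37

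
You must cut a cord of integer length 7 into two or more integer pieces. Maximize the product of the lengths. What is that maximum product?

Fill m[k] for k=2..7: at each k try every first piece i and multiply by the better of (k−i) uncut or m[k−i].
m[2] = 1×max(1,0) = 1×1 = 1
m[3] = max(1×2, 2×1) = 2
m[4] = max(1×3, 2×2, 3×1) = 4
m[5] = max(1×4, 2×3, 3×2, 4×1) = 6
m[6] = max(1×6, 2×4, 3×3, 4×2, 5×1) = 9
m[7] = max(1×9, 2×6, 3×4, 4×3, 5×2, 6×1) = 12
One optimal split: 3 + 2 + 2; product 3×2×2 = 12.

12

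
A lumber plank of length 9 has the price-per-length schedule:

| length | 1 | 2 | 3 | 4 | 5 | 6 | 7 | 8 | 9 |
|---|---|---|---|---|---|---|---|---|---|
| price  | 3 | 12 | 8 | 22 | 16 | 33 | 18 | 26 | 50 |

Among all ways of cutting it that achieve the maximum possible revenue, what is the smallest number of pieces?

Let r[k] be the best obtainable value from length k. For each k, try every first piece i and keep the best of price[i] + r[k−i].
r[1] = 3
r[2] = 12
r[3] = 15  (first piece 1, then r[2]=12)
r[4] = 24  (first piece 2, then r[2]=12)
r[5] = 27  (first piece 1, then r[4]=24)
r[6] = 36  (first piece 2, then r[4]=24)
r[7] = 39  (first piece 1, then r[6]=36)
r[8] = 48  (first piece 2, then r[6]=36)
r[9] = 51  (first piece 1, then r[8]=48)
Maximum revenue is $51.
Now minimize piece count subject to staying optimal: for each k, pieces[k] = 1 + min over i with p[i]+r[k−i]=r[k] of pieces[k−i].
pieces[6] = 3
pieces[7] = 4
pieces[8] = 4
pieces[9] = 5

5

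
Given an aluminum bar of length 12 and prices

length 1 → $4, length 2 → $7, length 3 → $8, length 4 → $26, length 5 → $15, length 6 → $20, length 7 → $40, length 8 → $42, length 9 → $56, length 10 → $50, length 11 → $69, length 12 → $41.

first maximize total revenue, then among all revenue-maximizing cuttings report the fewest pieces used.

3

Let r[k] be the best obtainable value from length k. For each k, try every first piece i and keep the best of price[i] + r[k−i].
r[1] = 4
r[2] = max(4+4, 7+0) = 8
r[3] = max(4+8, 7+4, 8+0) = 12
r[4] = max(4+12, 7+8, 8+4, 26+0) = 26
r[5] = max(4+26, 7+12, 8+8, 26+4, 15+0) = 30
r[6] = max(4+30, 7+26, 8+12, 26+8, 15+4, 20+0) = 34
r[7] = max(4+34, 7+30, 8+26, …, 20+4, 40+0) = 40
r[8] = max(4+40, 7+34, 8+30, …, 40+4, 42+0) = 52
r[9] = max(4+52, 7+40, 8+34, …, 42+4, 56+0) = 56
r[10] = max(4+56, 7+52, 8+40, …, 56+4, 50+0) = 60
r[11] = max(4+60, 7+56, 8+52, …, 50+4, 69+0) = 69
r[12] = max(4+69, 7+60, 8+56, …, 69+4, 41+0) = 78
Maximum revenue is $78.
Now minimize piece count subject to staying optimal: for each k, pieces[k] = 1 + min over i with p[i]+r[k−i]=r[k] of pieces[k−i].
pieces[9] = 1
pieces[10] = 2
pieces[11] = 1
pieces[12] = 3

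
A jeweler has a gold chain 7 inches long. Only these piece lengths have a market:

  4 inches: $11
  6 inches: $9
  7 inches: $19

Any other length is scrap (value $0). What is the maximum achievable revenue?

19

Build best[k] bottom-up: best[k] = max over allowed piece i of (p[i] + best[k−i]).
best[1] = 0
best[2] = 0
best[3] = 0
best[4] = 11
best[5] = 11
best[6] = max(11+0, 9+0) = 11
best[7] = max(11+0, 9+0, 19+0) = 19
One optimal cutting: 7 → $19.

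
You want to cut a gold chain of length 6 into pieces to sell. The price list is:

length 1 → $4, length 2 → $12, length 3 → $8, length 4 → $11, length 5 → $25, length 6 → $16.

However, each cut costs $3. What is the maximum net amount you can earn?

Let v[k] be the best obtainable value from length k. For each k, try every first piece i and keep the best of price[i] + v[k−i] minus the 3 cut fee when i<k.
v[1] = 4
v[2] = max(4+4-3, 12+0) = 12
v[3] = max(4+12-3, 12+4-3, 8+0) = 13
v[4] = max(4+13-3, 12+12-3, 8+4-3, 11+0) = 21
v[5] = max(4+21-3, 12+13-3, 8+12-3, 11+4-3, 25+0) = 25
v[6] = max(4+25-3, 12+21-3, 8+13-3, 11+12-3, 25+4-3, 16+0) = 30
One optimal plan: pieces 2 + 2 + 2 (2 cuts) → $36 − $6 = $30.

30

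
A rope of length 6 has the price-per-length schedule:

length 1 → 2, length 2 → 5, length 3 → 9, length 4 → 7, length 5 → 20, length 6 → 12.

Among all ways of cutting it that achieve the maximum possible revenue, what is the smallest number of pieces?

2

Build r[k] bottom-up: r[k] = max over allowed piece i of (p[i] + r[k−i]).
r[1] = 2
r[2] = max(2+2, 5+0) = 5
r[3] = max(2+5, 5+2, 9+0) = 9
r[4] = max(2+9, 5+5, 9+2, 7+0) = 11
r[5] = max(2+11, 5+9, 9+5, 7+2, 20+0) = 20
r[6] = max(2+20, 5+11, 9+9, 7+5, 20+2, 12+0) = 22
Maximum revenue is 22.
Now minimize piece count subject to staying optimal: for each k, pieces[k] = 1 + min over i with p[i]+r[k−i]=r[k] of pieces[k−i].
pieces[3] = 1
pieces[4] = 2
pieces[5] = 1
pieces[6] = 2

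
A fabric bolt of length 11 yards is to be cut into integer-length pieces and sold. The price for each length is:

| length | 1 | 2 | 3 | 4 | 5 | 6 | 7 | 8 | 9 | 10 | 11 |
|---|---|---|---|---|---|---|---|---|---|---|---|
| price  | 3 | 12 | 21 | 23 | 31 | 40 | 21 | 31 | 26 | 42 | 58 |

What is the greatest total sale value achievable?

Let best[k] be the best obtainable value from length k. For each k, try every first piece i and keep the best of price[i] + best[k−i].
best[1] = 3
best[2] = max(3+3, 12+0) = 12
best[3] = max(3+12, 12+3, 21+0) = 21
best[4] = max(3+21, 12+12, 21+3, 23+0) = 24
best[5] = max(3+24, 12+21, 21+12, 23+3, 31+0) = 33
best[6] = max(3+33, 12+24, 21+21, 23+12, 31+3, 40+0) = 42
best[7] = max(3+42, 12+33, 21+24, …, 40+3, 21+0) = 45
best[8] = max(3+45, 12+42, 21+33, …, 21+3, 31+0) = 54
best[9] = max(3+54, 12+45, 21+42, …, 31+3, 26+0) = 63
best[10] = max(3+63, 12+54, 21+45, …, 26+3, 42+0) = 66
best[11] = max(3+66, 12+63, 21+54, …, 42+3, 58+0) = 75
One optimal cutting: 3 + 3 + 3 + 2 → $21 + $21 + $21 + $12 = $75.

75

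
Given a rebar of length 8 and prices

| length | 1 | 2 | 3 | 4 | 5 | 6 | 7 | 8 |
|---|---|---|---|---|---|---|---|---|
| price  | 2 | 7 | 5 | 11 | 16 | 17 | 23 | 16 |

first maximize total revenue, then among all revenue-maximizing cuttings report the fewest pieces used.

Build r[k] bottom-up: r[k] = max over allowed piece i of (p[i] + r[k−i]).
r[1] = 2
r[2] = 7
r[3] = 9  (first piece 1, then r[2]=7)
r[4] = 14  (first piece 2, then r[2]=7)
r[5] = 16  (first piece 1, then r[4]=14)
r[6] = 21  (first piece 2, then r[4]=14)
r[7] = 23  (first piece 1, then r[6]=21)
r[8] = 28  (first piece 2, then r[6]=21)
Maximum revenue is ₹28.
Now minimize piece count subject to staying optimal: for each k, pieces[k] = 1 + min over i with p[i]+r[k−i]=r[k] of pieces[k−i].
pieces[5] = 1
pieces[6] = 3
pieces[7] = 1
pieces[8] = 4

4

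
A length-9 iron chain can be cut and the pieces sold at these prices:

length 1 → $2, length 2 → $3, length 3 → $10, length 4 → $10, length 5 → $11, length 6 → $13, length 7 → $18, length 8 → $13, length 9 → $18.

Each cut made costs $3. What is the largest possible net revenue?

24

Let v[k] be the best obtainable value from length k. For each k, try every first piece i and keep the best of price[i] + v[k−i] minus the 3 cut fee when i<k.
v[1] = 2
v[2] = max(2+2-3, 3+0) = 3
v[3] = max(2+3-3, 3+2-3, 10+0) = 10
v[4] = max(2+10-3, 3+3-3, 10+2-3, 10+0) = 10
v[5] = max(2+10-3, 3+10-3, 10+3-3, 10+2-3, 11+0) = 11
v[6] = max(2+11-3, 3+10-3, 10+10-3, 10+3-3, 11+2-3, 13+0) = 17
v[7] = max(2+17-3, 3+11-3, 10+10-3, …, 13+2-3, 18+0) = 18
v[8] = max(2+18-3, 3+17-3, 10+11-3, …, 18+2-3, 13+0) = 18
v[9] = max(2+18-3, 3+18-3, 10+17-3, …, 13+2-3, 18+0) = 24
One optimal plan: pieces 3 + 3 + 3 (2 cuts) → $30 − $6 = $24.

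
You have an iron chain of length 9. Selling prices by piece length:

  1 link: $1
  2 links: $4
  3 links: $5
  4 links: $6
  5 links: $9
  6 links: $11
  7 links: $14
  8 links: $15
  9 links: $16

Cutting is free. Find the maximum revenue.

18

Consider every possible first cut. v[k] is the best of p[i]+v[k−i] over all sellable i≤k.
v[1] = 1
v[2] = 4
v[3] = 5  (first piece 1, then v[2]=4)
v[4] = 8  (first piece 2, then v[2]=4)
v[5] = 9  (first piece 1, then v[4]=8)
v[6] = 12  (first piece 2, then v[4]=8)
v[7] = 14
v[8] = 16  (first piece 2, then v[6]=12)
v[9] = 18  (first piece 2, then v[7]=14)
One optimal cutting: 7 + 2 → $14 + $4 = $18.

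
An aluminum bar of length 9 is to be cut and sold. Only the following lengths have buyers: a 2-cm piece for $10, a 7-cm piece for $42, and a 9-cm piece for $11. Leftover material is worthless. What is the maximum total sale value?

Consider every possible first cut. r[k] is the best of p[i]+r[k−i] over all sellable i≤k.
r[1] = 0
r[2] = 10
r[3] = 10
r[4] = 20  (first piece 2, then r[2]=10)
r[5] = 20
r[6] = 30  (first piece 2, then r[4]=20)
r[7] = 42
r[8] = 42
r[9] = 52  (first piece 2, then r[7]=42)
One optimal cutting: 7 + 2 → $52.

52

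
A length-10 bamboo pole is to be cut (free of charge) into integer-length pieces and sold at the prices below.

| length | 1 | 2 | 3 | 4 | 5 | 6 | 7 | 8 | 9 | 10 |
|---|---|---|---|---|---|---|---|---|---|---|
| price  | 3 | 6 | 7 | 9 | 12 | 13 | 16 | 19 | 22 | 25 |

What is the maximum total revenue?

30

Consider every possible first cut. R[k] is the best of p[i]+R[k−i] over all sellable i≤k.
R[1] = 3
R[2] = max(3+3, 6+0) = 6
R[3] = max(3+6, 6+3, 7+0) = 9
R[4] = max(3+9, 6+6, 7+3, 9+0) = 12
R[5] = max(3+12, 6+9, 7+6, 9+3, 12+0) = 15
R[6] = max(3+15, 6+12, 7+9, 9+6, 12+3, 13+0) = 18
R[7] = max(3+18, 6+15, 7+12, …, 13+3, 16+0) = 21
R[8] = max(3+21, 6+18, 7+15, …, 16+3, 19+0) = 24
R[9] = max(3+24, 6+21, 7+18, …, 19+3, 22+0) = 27
R[10] = max(3+27, 6+24, 7+21, …, 22+3, 25+0) = 30
One optimal cutting: 1 + 1 + 1 + 1 + 1 + 1 + 1 + 1 + 1 + 1 → $3 + $3 + $3 + $3 + $3 + $3 + $3 + $3 + $3 + $3 = $30.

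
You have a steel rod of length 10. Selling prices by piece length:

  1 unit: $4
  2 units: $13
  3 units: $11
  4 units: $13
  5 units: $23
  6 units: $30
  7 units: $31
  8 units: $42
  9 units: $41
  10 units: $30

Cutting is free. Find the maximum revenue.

65

Consider every possible first cut. v[k] is the best of p[i]+v[k−i] over all sellable i≤k.
v[1] = 4
v[2] = max(4+4, 13+0) = 13
v[3] = max(4+13, 13+4, 11+0) = 17
v[4] = max(4+17, 13+13, 11+4, 13+0) = 26
v[5] = max(4+26, 13+17, 11+13, 13+4, 23+0) = 30
v[6] = max(4+30, 13+26, 11+17, 13+13, 23+4, 30+0) = 39
v[7] = max(4+39, 13+30, 11+26, …, 30+4, 31+0) = 43
v[8] = max(4+43, 13+39, 11+30, …, 31+4, 42+0) = 52
v[9] = max(4+52, 13+43, 11+39, …, 42+4, 41+0) = 56
v[10] = max(4+56, 13+52, 11+43, …, 41+4, 30+0) = 65
One optimal cutting: 2 + 2 + 2 + 2 + 2 → $13 + $13 + $13 + $13 + $13 = $65.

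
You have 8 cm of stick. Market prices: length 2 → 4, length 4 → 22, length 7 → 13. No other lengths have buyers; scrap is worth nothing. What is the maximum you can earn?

44

Consider every possible first cut. f[k] is the best of p[i]+f[k−i] over all sellable i≤k.
f[1] = 0
f[2] = 4
f[3] = 4
f[4] = max(4+4, 22+0) = 22
f[5] = max(4+4, 22+0) = 22
f[6] = max(4+22, 22+4) = 26
f[7] = max(4+22, 22+4, 13+0) = 26
f[8] = max(4+26, 22+22, 13+0) = 44
One optimal cutting: 4 + 4 → 44.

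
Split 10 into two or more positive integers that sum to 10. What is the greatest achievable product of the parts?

Fill g[k] for k=2..10: at each k try every first piece i and multiply by the better of (k−i) uncut or g[k−i].
g[2] = 1*max(1,0) = 1*1 = 1
g[3] = 1*max(2,1) = 1*2 = 2
g[4] = 2*max(2,1) = 2*2 = 4
g[5] = 2*max(3,2) = 2*3 = 6
g[6] = 3*max(3,2) = 3*3 = 9
g[7] = 2*max(5,6) = 2*6 = 12
g[8] = 2*max(6,9) = 2*9 = 18
g[9] = 3*max(6,9) = 3*9 = 27
g[10] = 2*max(8,18) = 2*18 = 36
One optimal split: 3 + 3 + 2 + 2; product 3*3*2*2 = 36.

36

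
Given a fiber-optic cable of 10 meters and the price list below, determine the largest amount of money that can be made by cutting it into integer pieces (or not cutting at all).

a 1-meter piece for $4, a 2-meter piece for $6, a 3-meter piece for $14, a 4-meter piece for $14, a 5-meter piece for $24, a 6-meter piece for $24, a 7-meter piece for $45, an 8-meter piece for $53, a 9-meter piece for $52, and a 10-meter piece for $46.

61

Let best[k] be the best obtainable value from length k. For each k, try every first piece i and keep the best of price[i] + best[k−i].
best[1] = 4
best[2] = 8  (first piece 1, then best[1]=4)
best[3] = 14
best[4] = 18  (first piece 1, then best[3]=14)
best[5] = 24
best[6] = 28  (first piece 1, then best[5]=24)
best[7] = 45
best[8] = 53
best[9] = 57  (first piece 1, then best[8]=53)
best[10] = 61  (first piece 1, then best[9]=57)
One optimal cutting: 8 + 1 + 1 → $53 + $4 + $4 = $61.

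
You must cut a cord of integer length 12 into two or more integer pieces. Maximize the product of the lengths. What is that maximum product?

Fill prod[k] for k=2..12: at each k try every first piece i and multiply by the better of (k−i) uncut or prod[k−i].
prod[2] = 1·max(1,0) = 1·1 = 1
prod[3] = 1·max(2,1) = 1·2 = 2
prod[4] = 2·max(2,1) = 2·2 = 4
prod[5] = 2·max(3,2) = 2·3 = 6
prod[6] = 3·max(3,2) = 3·3 = 9
prod[7] = 2·max(5,6) = 2·6 = 12
prod[8] = 2·max(6,9) = 2·9 = 18
prod[9] = 3·max(6,9) = 3·9 = 27
prod[10] = 2·max(8,18) = 2·18 = 36
prod[11] = 2·max(9,27) = 2·27 = 54
prod[12] = 3·max(9,27) = 3·27 = 81
One optimal split: 3 + 3 + 3 + 3; product 3·3·3·3 = 81.

81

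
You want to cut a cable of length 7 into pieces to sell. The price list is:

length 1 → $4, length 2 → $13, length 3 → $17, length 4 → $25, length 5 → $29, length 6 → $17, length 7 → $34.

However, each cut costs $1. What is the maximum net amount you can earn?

Let v[k] be the best obtainable value from length k. For each k, try every first piece i and keep the best of price[i] + v[k−i] minus the 1 cut fee when i<k.
v[1] = 4
v[2] = max(4+4-1, 13+0) = 13
v[3] = max(4+13-1, 13+4-1, 17+0) = 17
v[4] = max(4+17-1, 13+13-1, 17+4-1, 25+0) = 25
v[5] = max(4+25-1, 13+17-1, 17+13-1, 25+4-1, 29+0) = 29
v[6] = max(4+29-1, 13+25-1, 17+17-1, 25+13-1, 29+4-1, 17+0) = 37
v[7] = max(4+37-1, 13+29-1, 17+25-1, …, 17+4-1, 34+0) = 41
One optimal plan: pieces 3 + 2 + 2 (2 cuts) → $43 − $2 = $41.

41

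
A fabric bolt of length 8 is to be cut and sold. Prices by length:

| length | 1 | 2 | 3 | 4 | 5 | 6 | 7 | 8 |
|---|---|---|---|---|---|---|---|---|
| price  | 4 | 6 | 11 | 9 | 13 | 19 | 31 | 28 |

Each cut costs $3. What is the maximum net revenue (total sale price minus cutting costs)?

Let r[k] be the best obtainable value from length k. For each k, try every first piece i and keep the best of price[i] + r[k−i] minus the 3 cut fee when i<k.
r[1] = 4
r[2] = max(4+4-3, 6+0) = 6
r[3] = max(4+6-3, 6+4-3, 11+0) = 11
r[4] = max(4+11-3, 6+6-3, 11+4-3, 9+0) = 12
r[5] = max(4+12-3, 6+11-3, 11+6-3, 9+4-3, 13+0) = 14
r[6] = max(4+14-3, 6+12-3, 11+11-3, 9+6-3, 13+4-3, 19+0) = 19
r[7] = max(4+19-3, 6+14-3, 11+12-3, …, 19+4-3, 31+0) = 31
r[8] = max(4+31-3, 6+19-3, 11+14-3, …, 31+4-3, 28+0) = 32
One optimal plan: pieces 7 + 1 (1 cut) → $35 − $3 = $32.

32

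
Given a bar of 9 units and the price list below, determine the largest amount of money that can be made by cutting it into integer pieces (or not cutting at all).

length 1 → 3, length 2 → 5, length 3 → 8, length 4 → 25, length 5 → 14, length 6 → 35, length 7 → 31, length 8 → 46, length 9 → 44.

53

Let r[k] be the best obtainable value from length k. For each k, try every first piece i and keep the best of price[i] + r[k−i].
r[1] = 3
r[2] = max(3+3, 5+0) = 6
r[3] = max(3+6, 5+3, 8+0) = 9
r[4] = max(3+9, 5+6, 8+3, 25+0) = 25
r[5] = max(3+25, 5+9, 8+6, 25+3, 14+0) = 28
r[6] = max(3+28, 5+25, 8+9, 25+6, 14+3, 35+0) = 35
r[7] = max(3+35, 5+28, 8+25, …, 35+3, 31+0) = 38
r[8] = max(3+38, 5+35, 8+28, …, 31+3, 46+0) = 50
r[9] = max(3+50, 5+38, 8+35, …, 46+3, 44+0) = 53
One optimal cutting: 4 + 4 + 1 → 25 + 25 + 3 = 53.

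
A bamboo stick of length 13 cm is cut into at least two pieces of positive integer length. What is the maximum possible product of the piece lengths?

108

Fill f[k] for k=2..13: at each k try every first piece i and multiply by the better of (k−i) uncut or f[k−i].
f[2] = 1·max(1,0) = 1·1 = 1
f[3] = max(1·2, 2·1) = 2
f[4] = max(1·3, 2·2, 3·1) = 4
f[5] = max(1·4, 2·3, 3·2, 4·1) = 6
f[6] = max(1·6, 2·4, 3·3, 4·2, 5·1) = 9
f[7] = max(1·9, 2·6, 3·4, 4·3, 5·2, 6·1) = 12
f[8] = max(1·12, 2·9, 3·6, …, 6·2, 7·1) = 18
f[9] = max(1·18, 2·12, 3·9, …, 7·2, 8·1) = 27
f[10] = max(1·27, 2·18, 3·12, …, 8·2, 9·1) = 36
f[11] = max(1·36, 2·27, 3·18, …, 9·2, 10·1) = 54
f[12] = max(1·54, 2·36, 3·27, …, 10·2, 11·1) = 81
f[13] = max(1·81, 2·54, 3·36, …, 11·2, 12·1) = 108
One optimal split: 3 + 3 + 3 + 2 + 2; product 3·3·3·2·2 = 108.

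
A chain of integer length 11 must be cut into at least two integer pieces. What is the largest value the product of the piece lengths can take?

54

Define g[k] = max over 1≤i<k of i · max(k−i, g[k−i]); the inner max lets the remainder stay uncut if that's better.
Small cases: g[2]=1, g[3]=2, g[4]=4.
g[5] = max(1×4, 2×3, 3×2, 4×1) = 6
g[6] = max(1×6, 2×4, 3×3, 4×2, 5×1) = 9
g[7] = max(1×9, 2×6, 3×4, 4×3, 5×2, 6×1) = 12
g[8] = max(1×12, 2×9, 3×6, …, 6×2, 7×1) = 18
g[9] = max(1×18, 2×12, 3×9, …, 7×2, 8×1) = 27
g[10] = max(1×27, 2×18, 3×12, …, 8×2, 9×1) = 36
g[11] = max(1×36, 2×27, 3×18, …, 9×2, 10×1) = 54
One optimal split: 3 + 3 + 3 + 2; product 3×3×3×2 = 54.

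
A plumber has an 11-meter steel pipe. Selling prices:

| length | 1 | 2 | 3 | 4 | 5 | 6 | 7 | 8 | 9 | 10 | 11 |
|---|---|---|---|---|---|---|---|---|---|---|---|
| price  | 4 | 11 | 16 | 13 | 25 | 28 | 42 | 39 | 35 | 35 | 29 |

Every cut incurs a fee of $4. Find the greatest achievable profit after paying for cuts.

56

Build v[k] bottom-up: v[k] = max over allowed piece i of (p[i] + v[k−i]) − 4 per cut.
v[1] = 4
v[2] = max(4+4-4, 11+0) = 11
v[3] = max(4+11-4, 11+4-4, 16+0) = 16
v[4] = max(4+16-4, 11+11-4, 16+4-4, 13+0) = 18
v[5] = max(4+18-4, 11+16-4, 16+11-4, 13+4-4, 25+0) = 25
v[6] = max(4+25-4, 11+18-4, 16+16-4, 13+11-4, 25+4-4, 28+0) = 28
v[7] = max(4+28-4, 11+25-4, 16+18-4, …, 28+4-4, 42+0) = 42
v[8] = max(4+42-4, 11+28-4, 16+25-4, …, 42+4-4, 39+0) = 42
v[9] = max(4+42-4, 11+42-4, 16+28-4, …, 39+4-4, 35+0) = 49
v[10] = max(4+49-4, 11+42-4, 16+42-4, …, 35+4-4, 35+0) = 54
v[11] = max(4+54-4, 11+49-4, 16+42-4, …, 35+4-4, 29+0) = 56
One optimal plan: pieces 7 + 2 + 2 (2 cuts) → $64 − $8 = $56.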